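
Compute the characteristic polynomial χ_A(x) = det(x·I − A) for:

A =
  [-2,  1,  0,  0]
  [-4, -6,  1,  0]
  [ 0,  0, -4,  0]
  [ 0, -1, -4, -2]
x^4 + 14*x^3 + 72*x^2 + 160*x + 128

Expanding det(x·I − A) (e.g. by cofactor expansion or by noting that A is similar to its Jordan form J, which has the same characteristic polynomial as A) gives
  χ_A(x) = x^4 + 14*x^3 + 72*x^2 + 160*x + 128
which factors as (x + 2)*(x + 4)^3. The eigenvalues (with algebraic multiplicities) are λ = -4 with multiplicity 3, λ = -2 with multiplicity 1.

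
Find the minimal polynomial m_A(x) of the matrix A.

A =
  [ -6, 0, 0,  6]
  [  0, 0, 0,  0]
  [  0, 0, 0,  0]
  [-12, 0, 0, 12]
x^2 - 6*x

The characteristic polynomial is χ_A(x) = x^3*(x - 6), so the eigenvalues are known. The minimal polynomial is
  m_A(x) = Π_λ (x − λ)^{k_λ}
where k_λ is the size of the *largest* Jordan block for λ (equivalently, the smallest k with (A − λI)^k v = 0 for every generalised eigenvector v of λ).

  λ = 0: largest Jordan block has size 1, contributing (x − 0)
  λ = 6: largest Jordan block has size 1, contributing (x − 6)

So m_A(x) = x*(x - 6) = x^2 - 6*x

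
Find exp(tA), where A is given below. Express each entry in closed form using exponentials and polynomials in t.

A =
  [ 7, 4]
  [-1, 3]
e^{tA} =
  [2*t*exp(5*t) + exp(5*t), 4*t*exp(5*t)]
  [-t*exp(5*t), -2*t*exp(5*t) + exp(5*t)]

Strategy: write A = P · J · P⁻¹ where J is a Jordan canonical form, so e^{tA} = P · e^{tJ} · P⁻¹, and e^{tJ} can be computed block-by-block.

A has Jordan form
J =
  [5, 1]
  [0, 5]
(up to reordering of blocks).

Per-block formulas:
  For a 2×2 Jordan block J_2(5): exp(t · J_2(5)) = e^(5t)·(I + t·N), where N is the 2×2 nilpotent shift.

After assembling e^{tJ} and conjugating by P, we get:

e^{tA} =
  [2*t*exp(5*t) + exp(5*t), 4*t*exp(5*t)]
  [-t*exp(5*t), -2*t*exp(5*t) + exp(5*t)]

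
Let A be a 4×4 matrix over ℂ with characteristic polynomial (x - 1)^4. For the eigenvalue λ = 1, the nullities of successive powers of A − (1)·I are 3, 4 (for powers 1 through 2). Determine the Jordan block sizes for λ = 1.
Block sizes for λ = 1: [2, 1, 1]

From the dimensions of kernels of powers, the number of Jordan blocks of size at least j is d_j − d_{j−1} where d_j = dim ker(N^j) (with d_0 = 0). Computing the differences gives [3, 1].
The number of blocks of size exactly k is (#blocks of size ≥ k) − (#blocks of size ≥ k + 1), so the partition is: 2 block(s) of size 1, 1 block(s) of size 2.
In nonincreasing order the block sizes are [2, 1, 1].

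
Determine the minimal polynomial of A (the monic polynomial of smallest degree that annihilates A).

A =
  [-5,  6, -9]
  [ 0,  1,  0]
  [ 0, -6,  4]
x^3 - 21*x + 20

The characteristic polynomial is χ_A(x) = (x - 4)*(x - 1)*(x + 5), so the eigenvalues are known. The minimal polynomial is
  m_A(x) = Π_λ (x − λ)^{k_λ}
where k_λ is the size of the *largest* Jordan block for λ (equivalently, the smallest k with (A − λI)^k v = 0 for every generalised eigenvector v of λ).

  λ = -5: largest Jordan block has size 1, contributing (x + 5)
  λ = 1: largest Jordan block has size 1, contributing (x − 1)
  λ = 4: largest Jordan block has size 1, contributing (x − 4)

So m_A(x) = (x - 4)*(x - 1)*(x + 5) = x^3 - 21*x + 20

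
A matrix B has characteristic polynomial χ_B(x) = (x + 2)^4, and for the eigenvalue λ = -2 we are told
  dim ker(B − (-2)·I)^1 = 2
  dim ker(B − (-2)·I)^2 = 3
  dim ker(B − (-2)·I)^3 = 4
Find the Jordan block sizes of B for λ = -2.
Block sizes for λ = -2: [3, 1]

From the dimensions of kernels of powers, the number of Jordan blocks of size at least j is d_j − d_{j−1} where d_j = dim ker(N^j) (with d_0 = 0). Computing the differences gives [2, 1, 1].
The number of blocks of size exactly k is (#blocks of size ≥ k) − (#blocks of size ≥ k + 1), so the partition is: 1 block(s) of size 1, 1 block(s) of size 3.
In nonincreasing order the block sizes are [3, 1].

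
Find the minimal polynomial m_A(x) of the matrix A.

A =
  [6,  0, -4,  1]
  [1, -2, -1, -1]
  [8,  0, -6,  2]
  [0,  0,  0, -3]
x^4 + 5*x^3 + 2*x^2 - 20*x - 24

The characteristic polynomial is χ_A(x) = (x - 2)*(x + 2)^2*(x + 3), so the eigenvalues are known. The minimal polynomial is
  m_A(x) = Π_λ (x − λ)^{k_λ}
where k_λ is the size of the *largest* Jordan block for λ (equivalently, the smallest k with (A − λI)^k v = 0 for every generalised eigenvector v of λ).

  λ = -3: largest Jordan block has size 1, contributing (x + 3)
  λ = -2: largest Jordan block has size 2, contributing (x + 2)^2
  λ = 2: largest Jordan block has size 1, contributing (x − 2)

So m_A(x) = (x - 2)*(x + 2)^2*(x + 3) = x^4 + 5*x^3 + 2*x^2 - 20*x - 24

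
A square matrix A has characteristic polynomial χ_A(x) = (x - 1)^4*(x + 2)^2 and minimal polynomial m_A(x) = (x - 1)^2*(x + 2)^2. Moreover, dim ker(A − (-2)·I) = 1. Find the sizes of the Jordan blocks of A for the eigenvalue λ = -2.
Block sizes for λ = -2: [2]

Step 1 — from the characteristic polynomial, algebraic multiplicity of λ = -2 is 2. From dim ker(A − (-2)·I) = 1, there are exactly 1 Jordan blocks for λ = -2.
Step 2 — from the minimal polynomial, the factor (x + 2)^2 tells us the largest block for λ = -2 has size 2.
Step 3 — with total size 2, 1 blocks, and largest block 2, the block sizes (in nonincreasing order) are [2].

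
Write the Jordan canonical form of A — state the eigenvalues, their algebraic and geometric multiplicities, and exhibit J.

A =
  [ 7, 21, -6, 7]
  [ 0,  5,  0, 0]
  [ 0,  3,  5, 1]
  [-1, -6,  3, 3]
J_3(5) ⊕ J_1(5)

The characteristic polynomial is
  det(x·I − A) = x^4 - 20*x^3 + 150*x^2 - 500*x + 625 = (x - 5)^4

Eigenvalues and multiplicities (the geometric multiplicity of λ is n − rank(A − λI), which equals the number of Jordan blocks for λ):
  λ = 5: algebraic multiplicity = 4, geometric multiplicity = 2

Determining the block sizes for each eigenvalue:
  λ = 5: with am = 4 and gm = 2, the partition is not yet determined (e.g. several partitions of 4 into 2 parts exist). Let N = A − (5)·I. Computing rank(N^1) = 2, rank(N^2) = 1, rank(N^3) = 0; the number of blocks of size ≥ j is rank(N^{j−1}) − rank(N^j), giving [2, 1, 1]. So we have 1 block(s) of size 3, 1 block(s) of size 1 → block sizes [3, 1]

Assembling the blocks gives a Jordan form
J =
  [5, 1, 0, 0]
  [0, 5, 1, 0]
  [0, 0, 5, 0]
  [0, 0, 0, 5]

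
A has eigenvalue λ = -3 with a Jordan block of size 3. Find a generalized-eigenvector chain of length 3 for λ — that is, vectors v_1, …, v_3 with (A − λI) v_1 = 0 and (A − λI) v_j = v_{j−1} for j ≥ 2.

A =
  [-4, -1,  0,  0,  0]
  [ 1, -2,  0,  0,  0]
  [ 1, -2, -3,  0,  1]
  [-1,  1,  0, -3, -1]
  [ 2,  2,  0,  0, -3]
A Jordan chain for λ = -3 of length 3:
v_1 = (0, 0, -1, 0, 0)ᵀ
v_2 = (-1, 1, 1, -1, 2)ᵀ
v_3 = (1, 0, 0, 0, 0)ᵀ

Let N = A − (-3)·I. We want v_3 with N^3 v_3 = 0 but N^2 v_3 ≠ 0; then v_{j-1} := N · v_j for j = 3, …, 2.

Pick v_3 = (1, 0, 0, 0, 0)ᵀ.
Then v_2 = N · v_3 = (-1, 1, 1, -1, 2)ᵀ.
Then v_1 = N · v_2 = (0, 0, -1, 0, 0)ᵀ.

Sanity check: (A − (-3)·I) v_1 = (0, 0, 0, 0, 0)ᵀ = 0. ✓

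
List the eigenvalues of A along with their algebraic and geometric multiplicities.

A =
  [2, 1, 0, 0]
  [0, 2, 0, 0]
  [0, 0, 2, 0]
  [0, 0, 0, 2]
λ = 2: alg = 4, geom = 3

Step 1 — factor the characteristic polynomial to read off the algebraic multiplicities:
  χ_A(x) = (x - 2)^4

Step 2 — compute geometric multiplicities via the rank-nullity identity g(λ) = n − rank(A − λI):
  rank(A − (2)·I) = 1, so dim ker(A − (2)·I) = n − 1 = 3

Summary:
  λ = 2: algebraic multiplicity = 4, geometric multiplicity = 3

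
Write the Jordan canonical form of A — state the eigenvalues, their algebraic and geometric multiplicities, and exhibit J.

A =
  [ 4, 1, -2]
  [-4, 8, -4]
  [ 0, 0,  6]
J_2(6) ⊕ J_1(6)

The characteristic polynomial is
  det(x·I − A) = x^3 - 18*x^2 + 108*x - 216 = (x - 6)^3

Eigenvalues and multiplicities (the geometric multiplicity of λ is n − rank(A − λI), which equals the number of Jordan blocks for λ):
  λ = 6: algebraic multiplicity = 3, geometric multiplicity = 2

Determining the block sizes for each eigenvalue:
  λ = 6: 2 blocks summing to 3 forces exactly one block of size 2 and the rest size 1 → block sizes [2, 1]

Assembling the blocks gives a Jordan form
J =
  [6, 1, 0]
  [0, 6, 0]
  [0, 0, 6]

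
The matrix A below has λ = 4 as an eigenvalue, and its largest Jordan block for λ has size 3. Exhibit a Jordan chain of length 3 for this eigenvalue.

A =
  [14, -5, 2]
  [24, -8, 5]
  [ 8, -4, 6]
A Jordan chain for λ = 4 of length 3:
v_1 = (-4, -8, 0)ᵀ
v_2 = (10, 24, 8)ᵀ
v_3 = (1, 0, 0)ᵀ

Let N = A − (4)·I. We want v_3 with N^3 v_3 = 0 but N^2 v_3 ≠ 0; then v_{j-1} := N · v_j for j = 3, …, 2.

Pick v_3 = (1, 0, 0)ᵀ.
Then v_2 = N · v_3 = (10, 24, 8)ᵀ.
Then v_1 = N · v_2 = (-4, -8, 0)ᵀ.

Sanity check: (A − (4)·I) v_1 = (0, 0, 0)ᵀ = 0. ✓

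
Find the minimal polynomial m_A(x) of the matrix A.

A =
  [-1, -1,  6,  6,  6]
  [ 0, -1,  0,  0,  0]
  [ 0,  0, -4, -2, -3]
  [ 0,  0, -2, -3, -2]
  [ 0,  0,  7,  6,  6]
x^3 + x^2 - x - 1

The characteristic polynomial is χ_A(x) = (x - 1)*(x + 1)^4, so the eigenvalues are known. The minimal polynomial is
  m_A(x) = Π_λ (x − λ)^{k_λ}
where k_λ is the size of the *largest* Jordan block for λ (equivalently, the smallest k with (A − λI)^k v = 0 for every generalised eigenvector v of λ).

  λ = -1: largest Jordan block has size 2, contributing (x + 1)^2
  λ = 1: largest Jordan block has size 1, contributing (x − 1)

So m_A(x) = (x - 1)*(x + 1)^2 = x^3 + x^2 - x - 1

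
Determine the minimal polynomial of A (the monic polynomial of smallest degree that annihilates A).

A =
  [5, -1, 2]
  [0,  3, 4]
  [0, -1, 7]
x^2 - 10*x + 25

The characteristic polynomial is χ_A(x) = (x - 5)^3, so the eigenvalues are known. The minimal polynomial is
  m_A(x) = Π_λ (x − λ)^{k_λ}
where k_λ is the size of the *largest* Jordan block for λ (equivalently, the smallest k with (A − λI)^k v = 0 for every generalised eigenvector v of λ).

  λ = 5: largest Jordan block has size 2, contributing (x − 5)^2

So m_A(x) = (x - 5)^2 = x^2 - 10*x + 25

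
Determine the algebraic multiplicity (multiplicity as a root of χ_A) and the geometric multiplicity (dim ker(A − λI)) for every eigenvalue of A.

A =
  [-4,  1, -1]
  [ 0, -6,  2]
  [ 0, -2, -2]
λ = -4: alg = 3, geom = 2

Step 1 — factor the characteristic polynomial to read off the algebraic multiplicities:
  χ_A(x) = (x + 4)^3

Step 2 — compute geometric multiplicities via the rank-nullity identity g(λ) = n − rank(A − λI):
  rank(A − (-4)·I) = 1, so dim ker(A − (-4)·I) = n − 1 = 2

Summary:
  λ = -4: algebraic multiplicity = 3, geometric multiplicity = 2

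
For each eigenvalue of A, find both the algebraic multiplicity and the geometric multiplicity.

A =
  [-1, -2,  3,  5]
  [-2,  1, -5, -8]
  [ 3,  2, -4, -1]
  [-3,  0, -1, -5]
λ = -3: alg = 1, geom = 1; λ = -2: alg = 3, geom = 1

Step 1 — factor the characteristic polynomial to read off the algebraic multiplicities:
  χ_A(x) = (x + 2)^3*(x + 3)

Step 2 — compute geometric multiplicities via the rank-nullity identity g(λ) = n − rank(A − λI):
  rank(A − (-3)·I) = 3, so dim ker(A − (-3)·I) = n − 3 = 1
  rank(A − (-2)·I) = 3, so dim ker(A − (-2)·I) = n − 3 = 1

Summary:
  λ = -3: algebraic multiplicity = 1, geometric multiplicity = 1
  λ = -2: algebraic multiplicity = 3, geometric multiplicity = 1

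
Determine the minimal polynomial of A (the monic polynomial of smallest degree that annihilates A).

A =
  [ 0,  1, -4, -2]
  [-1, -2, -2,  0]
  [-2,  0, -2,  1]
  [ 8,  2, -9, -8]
x^2 + 6*x + 9

The characteristic polynomial is χ_A(x) = (x + 3)^4, so the eigenvalues are known. The minimal polynomial is
  m_A(x) = Π_λ (x − λ)^{k_λ}
where k_λ is the size of the *largest* Jordan block for λ (equivalently, the smallest k with (A − λI)^k v = 0 for every generalised eigenvector v of λ).

  λ = -3: largest Jordan block has size 2, contributing (x + 3)^2

So m_A(x) = (x + 3)^2 = x^2 + 6*x + 9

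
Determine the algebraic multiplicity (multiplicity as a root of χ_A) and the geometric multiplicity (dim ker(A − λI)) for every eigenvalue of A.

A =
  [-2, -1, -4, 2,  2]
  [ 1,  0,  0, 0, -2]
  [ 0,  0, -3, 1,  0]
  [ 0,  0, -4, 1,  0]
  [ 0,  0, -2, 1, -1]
λ = -1: alg = 5, geom = 3

Step 1 — factor the characteristic polynomial to read off the algebraic multiplicities:
  χ_A(x) = (x + 1)^5

Step 2 — compute geometric multiplicities via the rank-nullity identity g(λ) = n − rank(A − λI):
  rank(A − (-1)·I) = 2, so dim ker(A − (-1)·I) = n − 2 = 3

Summary:
  λ = -1: algebraic multiplicity = 5, geometric multiplicity = 3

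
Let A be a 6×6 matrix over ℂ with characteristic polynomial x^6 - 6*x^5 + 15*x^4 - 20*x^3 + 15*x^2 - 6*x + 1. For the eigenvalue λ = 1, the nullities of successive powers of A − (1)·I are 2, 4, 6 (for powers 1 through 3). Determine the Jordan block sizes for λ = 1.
Block sizes for λ = 1: [3, 3]

From the dimensions of kernels of powers, the number of Jordan blocks of size at least j is d_j − d_{j−1} where d_j = dim ker(N^j) (with d_0 = 0). Computing the differences gives [2, 2, 2].
The number of blocks of size exactly k is (#blocks of size ≥ k) − (#blocks of size ≥ k + 1), so the partition is: 2 block(s) of size 3.
In nonincreasing order the block sizes are [3, 3].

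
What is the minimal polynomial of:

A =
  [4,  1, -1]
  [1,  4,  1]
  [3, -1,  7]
x^3 - 15*x^2 + 75*x - 125

The characteristic polynomial is χ_A(x) = (x - 5)^3, so the eigenvalues are known. The minimal polynomial is
  m_A(x) = Π_λ (x − λ)^{k_λ}
where k_λ is the size of the *largest* Jordan block for λ (equivalently, the smallest k with (A − λI)^k v = 0 for every generalised eigenvector v of λ).

  λ = 5: largest Jordan block has size 3, contributing (x − 5)^3

So m_A(x) = (x - 5)^3 = x^3 - 15*x^2 + 75*x - 125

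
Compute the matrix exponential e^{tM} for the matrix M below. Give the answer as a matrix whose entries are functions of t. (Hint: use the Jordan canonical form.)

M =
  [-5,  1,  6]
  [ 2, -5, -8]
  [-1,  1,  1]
e^{tM} =
  [-2*t*exp(-3*t) + exp(-3*t), t^2*exp(-3*t) + t*exp(-3*t), 2*t^2*exp(-3*t) + 6*t*exp(-3*t)]
  [2*t*exp(-3*t), -t^2*exp(-3*t) - 2*t*exp(-3*t) + exp(-3*t), -2*t^2*exp(-3*t) - 8*t*exp(-3*t)]
  [-t*exp(-3*t), t^2*exp(-3*t)/2 + t*exp(-3*t), t^2*exp(-3*t) + 4*t*exp(-3*t) + exp(-3*t)]

Strategy: write M = P · J · P⁻¹ where J is a Jordan canonical form, so e^{tM} = P · e^{tJ} · P⁻¹, and e^{tJ} can be computed block-by-block.

M has Jordan form
J =
  [-3,  1,  0]
  [ 0, -3,  1]
  [ 0,  0, -3]
(up to reordering of blocks).

Per-block formulas:
  For a 3×3 Jordan block J_3(-3): exp(t · J_3(-3)) = e^(-3t)·(I + t·N + (t^2/2)·N^2), where N is the 3×3 nilpotent shift.

After assembling e^{tJ} and conjugating by P, we get:

e^{tM} =
  [-2*t*exp(-3*t) + exp(-3*t), t^2*exp(-3*t) + t*exp(-3*t), 2*t^2*exp(-3*t) + 6*t*exp(-3*t)]
  [2*t*exp(-3*t), -t^2*exp(-3*t) - 2*t*exp(-3*t) + exp(-3*t), -2*t^2*exp(-3*t) - 8*t*exp(-3*t)]
  [-t*exp(-3*t), t^2*exp(-3*t)/2 + t*exp(-3*t), t^2*exp(-3*t) + 4*t*exp(-3*t) + exp(-3*t)]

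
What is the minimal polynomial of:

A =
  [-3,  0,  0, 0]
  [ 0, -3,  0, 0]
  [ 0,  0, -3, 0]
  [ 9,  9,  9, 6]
x^2 - 3*x - 18

The characteristic polynomial is χ_A(x) = (x - 6)*(x + 3)^3, so the eigenvalues are known. The minimal polynomial is
  m_A(x) = Π_λ (x − λ)^{k_λ}
where k_λ is the size of the *largest* Jordan block for λ (equivalently, the smallest k with (A − λI)^k v = 0 for every generalised eigenvector v of λ).

  λ = -3: largest Jordan block has size 1, contributing (x + 3)
  λ = 6: largest Jordan block has size 1, contributing (x − 6)

So m_A(x) = (x - 6)*(x + 3) = x^2 - 3*x - 18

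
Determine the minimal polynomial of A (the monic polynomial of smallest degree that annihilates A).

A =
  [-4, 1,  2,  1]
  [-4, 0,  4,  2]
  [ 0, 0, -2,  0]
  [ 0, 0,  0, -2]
x^2 + 4*x + 4

The characteristic polynomial is χ_A(x) = (x + 2)^4, so the eigenvalues are known. The minimal polynomial is
  m_A(x) = Π_λ (x − λ)^{k_λ}
where k_λ is the size of the *largest* Jordan block for λ (equivalently, the smallest k with (A − λI)^k v = 0 for every generalised eigenvector v of λ).

  λ = -2: largest Jordan block has size 2, contributing (x + 2)^2

So m_A(x) = (x + 2)^2 = x^2 + 4*x + 4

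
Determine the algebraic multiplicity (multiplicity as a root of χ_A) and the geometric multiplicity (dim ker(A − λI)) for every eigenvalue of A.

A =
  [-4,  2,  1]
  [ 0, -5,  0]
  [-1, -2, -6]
λ = -5: alg = 3, geom = 2

Step 1 — factor the characteristic polynomial to read off the algebraic multiplicities:
  χ_A(x) = (x + 5)^3

Step 2 — compute geometric multiplicities via the rank-nullity identity g(λ) = n − rank(A − λI):
  rank(A − (-5)·I) = 1, so dim ker(A − (-5)·I) = n − 1 = 2

Summary:
  λ = -5: algebraic multiplicity = 3, geometric multiplicity = 2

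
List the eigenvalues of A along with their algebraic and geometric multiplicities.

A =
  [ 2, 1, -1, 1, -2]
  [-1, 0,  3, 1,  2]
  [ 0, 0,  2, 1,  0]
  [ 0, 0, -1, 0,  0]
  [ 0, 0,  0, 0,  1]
λ = 1: alg = 5, geom = 3

Step 1 — factor the characteristic polynomial to read off the algebraic multiplicities:
  χ_A(x) = (x - 1)^5

Step 2 — compute geometric multiplicities via the rank-nullity identity g(λ) = n − rank(A − λI):
  rank(A − (1)·I) = 2, so dim ker(A − (1)·I) = n − 2 = 3

Summary:
  λ = 1: algebraic multiplicity = 5, geometric multiplicity = 3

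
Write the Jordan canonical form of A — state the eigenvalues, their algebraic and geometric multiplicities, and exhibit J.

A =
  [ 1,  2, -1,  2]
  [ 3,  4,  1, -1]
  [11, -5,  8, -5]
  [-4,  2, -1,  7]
J_3(5) ⊕ J_1(5)

The characteristic polynomial is
  det(x·I − A) = x^4 - 20*x^3 + 150*x^2 - 500*x + 625 = (x - 5)^4

Eigenvalues and multiplicities (the geometric multiplicity of λ is n − rank(A − λI), which equals the number of Jordan blocks for λ):
  λ = 5: algebraic multiplicity = 4, geometric multiplicity = 2

Determining the block sizes for each eigenvalue:
  λ = 5: with am = 4 and gm = 2, the partition is not yet determined (e.g. several partitions of 4 into 2 parts exist). Let N = A − (5)·I. Computing rank(N^1) = 2, rank(N^2) = 1, rank(N^3) = 0; the number of blocks of size ≥ j is rank(N^{j−1}) − rank(N^j), giving [2, 1, 1]. So we have 1 block(s) of size 3, 1 block(s) of size 1 → block sizes [3, 1]

Assembling the blocks gives a Jordan form
J =
  [5, 1, 0, 0]
  [0, 5, 1, 0]
  [0, 0, 5, 0]
  [0, 0, 0, 5]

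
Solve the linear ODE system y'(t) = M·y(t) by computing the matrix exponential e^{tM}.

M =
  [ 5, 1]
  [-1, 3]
e^{tM} =
  [t*exp(4*t) + exp(4*t), t*exp(4*t)]
  [-t*exp(4*t), -t*exp(4*t) + exp(4*t)]

Strategy: write M = P · J · P⁻¹ where J is a Jordan canonical form, so e^{tM} = P · e^{tJ} · P⁻¹, and e^{tJ} can be computed block-by-block.

M has Jordan form
J =
  [4, 1]
  [0, 4]
(up to reordering of blocks).

Per-block formulas:
  For a 2×2 Jordan block J_2(4): exp(t · J_2(4)) = e^(4t)·(I + t·N), where N is the 2×2 nilpotent shift.

After assembling e^{tJ} and conjugating by P, we get:

e^{tM} =
  [t*exp(4*t) + exp(4*t), t*exp(4*t)]
  [-t*exp(4*t), -t*exp(4*t) + exp(4*t)]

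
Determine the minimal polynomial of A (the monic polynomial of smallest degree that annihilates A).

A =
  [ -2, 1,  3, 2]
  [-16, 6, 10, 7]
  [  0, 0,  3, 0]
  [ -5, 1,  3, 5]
x^3 - 9*x^2 + 27*x - 27

The characteristic polynomial is χ_A(x) = (x - 3)^4, so the eigenvalues are known. The minimal polynomial is
  m_A(x) = Π_λ (x − λ)^{k_λ}
where k_λ is the size of the *largest* Jordan block for λ (equivalently, the smallest k with (A − λI)^k v = 0 for every generalised eigenvector v of λ).

  λ = 3: largest Jordan block has size 3, contributing (x − 3)^3

So m_A(x) = (x - 3)^3 = x^3 - 9*x^2 + 27*x - 27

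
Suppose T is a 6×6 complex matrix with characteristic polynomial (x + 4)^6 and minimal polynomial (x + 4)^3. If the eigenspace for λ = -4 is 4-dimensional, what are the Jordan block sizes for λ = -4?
Block sizes for λ = -4: [3, 1, 1, 1]

Step 1 — from the characteristic polynomial, algebraic multiplicity of λ = -4 is 6. From dim ker(T − (-4)·I) = 4, there are exactly 4 Jordan blocks for λ = -4.
Step 2 — from the minimal polynomial, the factor (x + 4)^3 tells us the largest block for λ = -4 has size 3.
Step 3 — with total size 6, 4 blocks, and largest block 3, the block sizes (in nonincreasing order) are [3, 1, 1, 1].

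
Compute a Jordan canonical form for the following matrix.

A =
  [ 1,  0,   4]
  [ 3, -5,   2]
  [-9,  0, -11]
J_2(-5) ⊕ J_1(-5)

The characteristic polynomial is
  det(x·I − A) = x^3 + 15*x^2 + 75*x + 125 = (x + 5)^3

Eigenvalues and multiplicities (the geometric multiplicity of λ is n − rank(A − λI), which equals the number of Jordan blocks for λ):
  λ = -5: algebraic multiplicity = 3, geometric multiplicity = 2

Determining the block sizes for each eigenvalue:
  λ = -5: 2 blocks summing to 3 forces exactly one block of size 2 and the rest size 1 → block sizes [2, 1]

Assembling the blocks gives a Jordan form
J =
  [-5,  1,  0]
  [ 0, -5,  0]
  [ 0,  0, -5]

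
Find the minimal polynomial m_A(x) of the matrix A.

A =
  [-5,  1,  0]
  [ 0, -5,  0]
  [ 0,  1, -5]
x^2 + 10*x + 25

The characteristic polynomial is χ_A(x) = (x + 5)^3, so the eigenvalues are known. The minimal polynomial is
  m_A(x) = Π_λ (x − λ)^{k_λ}
where k_λ is the size of the *largest* Jordan block for λ (equivalently, the smallest k with (A − λI)^k v = 0 for every generalised eigenvector v of λ).

  λ = -5: largest Jordan block has size 2, contributing (x + 5)^2

So m_A(x) = (x + 5)^2 = x^2 + 10*x + 25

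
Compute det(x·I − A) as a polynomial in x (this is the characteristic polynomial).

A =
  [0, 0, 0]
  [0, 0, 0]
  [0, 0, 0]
x^3

Expanding det(x·I − A) (e.g. by cofactor expansion or by noting that A is similar to its Jordan form J, which has the same characteristic polynomial as A) gives
  χ_A(x) = x^3
which factors as x^3. The eigenvalues (with algebraic multiplicities) are λ = 0 with multiplicity 3.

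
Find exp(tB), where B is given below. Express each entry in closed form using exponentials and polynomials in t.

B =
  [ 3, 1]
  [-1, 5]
e^{tB} =
  [-t*exp(4*t) + exp(4*t), t*exp(4*t)]
  [-t*exp(4*t), t*exp(4*t) + exp(4*t)]

Strategy: write B = P · J · P⁻¹ where J is a Jordan canonical form, so e^{tB} = P · e^{tJ} · P⁻¹, and e^{tJ} can be computed block-by-block.

B has Jordan form
J =
  [4, 1]
  [0, 4]
(up to reordering of blocks).

Per-block formulas:
  For a 2×2 Jordan block J_2(4): exp(t · J_2(4)) = e^(4t)·(I + t·N), where N is the 2×2 nilpotent shift.

After assembling e^{tJ} and conjugating by P, we get:

e^{tB} =
  [-t*exp(4*t) + exp(4*t), t*exp(4*t)]
  [-t*exp(4*t), t*exp(4*t) + exp(4*t)]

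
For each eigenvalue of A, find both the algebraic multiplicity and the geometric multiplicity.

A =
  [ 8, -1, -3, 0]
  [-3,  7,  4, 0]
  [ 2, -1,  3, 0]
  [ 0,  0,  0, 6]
λ = 6: alg = 4, geom = 2

Step 1 — factor the characteristic polynomial to read off the algebraic multiplicities:
  χ_A(x) = (x - 6)^4

Step 2 — compute geometric multiplicities via the rank-nullity identity g(λ) = n − rank(A − λI):
  rank(A − (6)·I) = 2, so dim ker(A − (6)·I) = n − 2 = 2

Summary:
  λ = 6: algebraic multiplicity = 4, geometric multiplicity = 2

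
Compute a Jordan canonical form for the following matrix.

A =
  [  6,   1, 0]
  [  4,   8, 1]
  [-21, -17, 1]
J_3(5)

The characteristic polynomial is
  det(x·I − A) = x^3 - 15*x^2 + 75*x - 125 = (x - 5)^3

Eigenvalues and multiplicities (the geometric multiplicity of λ is n − rank(A − λI), which equals the number of Jordan blocks for λ):
  λ = 5: algebraic multiplicity = 3, geometric multiplicity = 1

Determining the block sizes for each eigenvalue:
  λ = 5: one block (gm = 1), so the single block has size am = 3 → block sizes [3]

Assembling the blocks gives a Jordan form
J =
  [5, 1, 0]
  [0, 5, 1]
  [0, 0, 5]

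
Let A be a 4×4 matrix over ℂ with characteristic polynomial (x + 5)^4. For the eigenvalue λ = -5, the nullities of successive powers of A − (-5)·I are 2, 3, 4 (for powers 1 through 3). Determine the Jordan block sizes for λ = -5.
Block sizes for λ = -5: [3, 1]

From the dimensions of kernels of powers, the number of Jordan blocks of size at least j is d_j − d_{j−1} where d_j = dim ker(N^j) (with d_0 = 0). Computing the differences gives [2, 1, 1].
The number of blocks of size exactly k is (#blocks of size ≥ k) − (#blocks of size ≥ k + 1), so the partition is: 1 block(s) of size 1, 1 block(s) of size 3.
In nonincreasing order the block sizes are [3, 1].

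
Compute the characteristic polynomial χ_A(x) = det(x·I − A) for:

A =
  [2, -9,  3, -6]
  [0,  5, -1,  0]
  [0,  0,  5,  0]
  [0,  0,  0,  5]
x^4 - 17*x^3 + 105*x^2 - 275*x + 250

Expanding det(x·I − A) (e.g. by cofactor expansion or by noting that A is similar to its Jordan form J, which has the same characteristic polynomial as A) gives
  χ_A(x) = x^4 - 17*x^3 + 105*x^2 - 275*x + 250
which factors as (x - 5)^3*(x - 2). The eigenvalues (with algebraic multiplicities) are λ = 2 with multiplicity 1, λ = 5 with multiplicity 3.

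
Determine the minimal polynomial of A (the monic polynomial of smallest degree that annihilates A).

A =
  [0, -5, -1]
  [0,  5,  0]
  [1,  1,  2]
x^3 - 7*x^2 + 11*x - 5

The characteristic polynomial is χ_A(x) = (x - 5)*(x - 1)^2, so the eigenvalues are known. The minimal polynomial is
  m_A(x) = Π_λ (x − λ)^{k_λ}
where k_λ is the size of the *largest* Jordan block for λ (equivalently, the smallest k with (A − λI)^k v = 0 for every generalised eigenvector v of λ).

  λ = 1: largest Jordan block has size 2, contributing (x − 1)^2
  λ = 5: largest Jordan block has size 1, contributing (x − 5)

So m_A(x) = (x - 5)*(x - 1)^2 = x^3 - 7*x^2 + 11*x - 5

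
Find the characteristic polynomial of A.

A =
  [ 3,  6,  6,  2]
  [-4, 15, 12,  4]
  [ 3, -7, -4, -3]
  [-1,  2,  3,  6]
x^4 - 20*x^3 + 150*x^2 - 500*x + 625

Expanding det(x·I − A) (e.g. by cofactor expansion or by noting that A is similar to its Jordan form J, which has the same characteristic polynomial as A) gives
  χ_A(x) = x^4 - 20*x^3 + 150*x^2 - 500*x + 625
which factors as (x - 5)^4. The eigenvalues (with algebraic multiplicities) are λ = 5 with multiplicity 4.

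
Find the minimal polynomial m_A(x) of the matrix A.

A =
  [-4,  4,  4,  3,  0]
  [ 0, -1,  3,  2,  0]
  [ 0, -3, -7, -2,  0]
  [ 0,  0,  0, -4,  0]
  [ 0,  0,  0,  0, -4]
x^2 + 8*x + 16

The characteristic polynomial is χ_A(x) = (x + 4)^5, so the eigenvalues are known. The minimal polynomial is
  m_A(x) = Π_λ (x − λ)^{k_λ}
where k_λ is the size of the *largest* Jordan block for λ (equivalently, the smallest k with (A − λI)^k v = 0 for every generalised eigenvector v of λ).

  λ = -4: largest Jordan block has size 2, contributing (x + 4)^2

So m_A(x) = (x + 4)^2 = x^2 + 8*x + 16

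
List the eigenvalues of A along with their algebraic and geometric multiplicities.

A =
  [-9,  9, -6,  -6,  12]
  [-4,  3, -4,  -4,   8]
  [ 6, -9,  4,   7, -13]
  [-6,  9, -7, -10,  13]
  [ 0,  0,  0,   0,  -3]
λ = -3: alg = 5, geom = 3

Step 1 — factor the characteristic polynomial to read off the algebraic multiplicities:
  χ_A(x) = (x + 3)^5

Step 2 — compute geometric multiplicities via the rank-nullity identity g(λ) = n − rank(A − λI):
  rank(A − (-3)·I) = 2, so dim ker(A − (-3)·I) = n − 2 = 3

Summary:
  λ = -3: algebraic multiplicity = 5, geometric multiplicity = 3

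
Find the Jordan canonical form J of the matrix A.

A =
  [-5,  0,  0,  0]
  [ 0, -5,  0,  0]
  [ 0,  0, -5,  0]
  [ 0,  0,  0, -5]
J_1(-5) ⊕ J_1(-5) ⊕ J_1(-5) ⊕ J_1(-5)

The characteristic polynomial is
  det(x·I − A) = x^4 + 20*x^3 + 150*x^2 + 500*x + 625 = (x + 5)^4

Eigenvalues and multiplicities (the geometric multiplicity of λ is n − rank(A − λI), which equals the number of Jordan blocks for λ):
  λ = -5: algebraic multiplicity = 4, geometric multiplicity = 4

Determining the block sizes for each eigenvalue:
  λ = -5: gm = am = 4, so every block has size 1 → block sizes [1, 1, 1, 1]

Assembling the blocks gives a Jordan form
J =
  [-5,  0,  0,  0]
  [ 0, -5,  0,  0]
  [ 0,  0, -5,  0]
  [ 0,  0,  0, -5]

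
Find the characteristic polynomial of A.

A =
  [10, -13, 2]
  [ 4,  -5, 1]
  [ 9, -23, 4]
x^3 - 9*x^2 + 27*x - 27

Expanding det(x·I − A) (e.g. by cofactor expansion or by noting that A is similar to its Jordan form J, which has the same characteristic polynomial as A) gives
  χ_A(x) = x^3 - 9*x^2 + 27*x - 27
which factors as (x - 3)^3. The eigenvalues (with algebraic multiplicities) are λ = 3 with multiplicity 3.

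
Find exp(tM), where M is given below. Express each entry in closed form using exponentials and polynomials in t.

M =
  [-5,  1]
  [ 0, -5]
e^{tM} =
  [exp(-5*t), t*exp(-5*t)]
  [0, exp(-5*t)]

Strategy: write M = P · J · P⁻¹ where J is a Jordan canonical form, so e^{tM} = P · e^{tJ} · P⁻¹, and e^{tJ} can be computed block-by-block.

M has Jordan form
J =
  [-5,  1]
  [ 0, -5]
(up to reordering of blocks).

Per-block formulas:
  For a 2×2 Jordan block J_2(-5): exp(t · J_2(-5)) = e^(-5t)·(I + t·N), where N is the 2×2 nilpotent shift.

After assembling e^{tJ} and conjugating by P, we get:

e^{tM} =
  [exp(-5*t), t*exp(-5*t)]
  [0, exp(-5*t)]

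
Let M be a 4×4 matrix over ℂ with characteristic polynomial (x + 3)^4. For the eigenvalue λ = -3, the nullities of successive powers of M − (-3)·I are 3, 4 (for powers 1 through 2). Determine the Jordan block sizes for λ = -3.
Block sizes for λ = -3: [2, 1, 1]

From the dimensions of kernels of powers, the number of Jordan blocks of size at least j is d_j − d_{j−1} where d_j = dim ker(N^j) (with d_0 = 0). Computing the differences gives [3, 1].
The number of blocks of size exactly k is (#blocks of size ≥ k) − (#blocks of size ≥ k + 1), so the partition is: 2 block(s) of size 1, 1 block(s) of size 2.
In nonincreasing order the block sizes are [2, 1, 1].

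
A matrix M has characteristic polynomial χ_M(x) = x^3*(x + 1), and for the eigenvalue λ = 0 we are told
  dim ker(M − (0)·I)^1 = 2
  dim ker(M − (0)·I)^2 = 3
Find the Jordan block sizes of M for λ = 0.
Block sizes for λ = 0: [2, 1]

From the dimensions of kernels of powers, the number of Jordan blocks of size at least j is d_j − d_{j−1} where d_j = dim ker(N^j) (with d_0 = 0). Computing the differences gives [2, 1].
The number of blocks of size exactly k is (#blocks of size ≥ k) − (#blocks of size ≥ k + 1), so the partition is: 1 block(s) of size 1, 1 block(s) of size 2.
In nonincreasing order the block sizes are [2, 1].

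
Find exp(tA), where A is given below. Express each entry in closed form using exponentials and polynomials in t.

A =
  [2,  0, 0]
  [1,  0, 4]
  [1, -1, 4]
e^{tA} =
  [exp(2*t), 0, 0]
  [t^2*exp(2*t) + t*exp(2*t), -2*t*exp(2*t) + exp(2*t), 4*t*exp(2*t)]
  [t^2*exp(2*t)/2 + t*exp(2*t), -t*exp(2*t), 2*t*exp(2*t) + exp(2*t)]

Strategy: write A = P · J · P⁻¹ where J is a Jordan canonical form, so e^{tA} = P · e^{tJ} · P⁻¹, and e^{tJ} can be computed block-by-block.

A has Jordan form
J =
  [2, 1, 0]
  [0, 2, 1]
  [0, 0, 2]
(up to reordering of blocks).

Per-block formulas:
  For a 3×3 Jordan block J_3(2): exp(t · J_3(2)) = e^(2t)·(I + t·N + (t^2/2)·N^2), where N is the 3×3 nilpotent shift.

After assembling e^{tJ} and conjugating by P, we get:

e^{tA} =
  [exp(2*t), 0, 0]
  [t^2*exp(2*t) + t*exp(2*t), -2*t*exp(2*t) + exp(2*t), 4*t*exp(2*t)]
  [t^2*exp(2*t)/2 + t*exp(2*t), -t*exp(2*t), 2*t*exp(2*t) + exp(2*t)]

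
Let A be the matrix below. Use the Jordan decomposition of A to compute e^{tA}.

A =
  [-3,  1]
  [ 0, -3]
e^{tA} =
  [exp(-3*t), t*exp(-3*t)]
  [0, exp(-3*t)]

Strategy: write A = P · J · P⁻¹ where J is a Jordan canonical form, so e^{tA} = P · e^{tJ} · P⁻¹, and e^{tJ} can be computed block-by-block.

A has Jordan form
J =
  [-3,  1]
  [ 0, -3]
(up to reordering of blocks).

Per-block formulas:
  For a 2×2 Jordan block J_2(-3): exp(t · J_2(-3)) = e^(-3t)·(I + t·N), where N is the 2×2 nilpotent shift.

After assembling e^{tJ} and conjugating by P, we get:

e^{tA} =
  [exp(-3*t), t*exp(-3*t)]
  [0, exp(-3*t)]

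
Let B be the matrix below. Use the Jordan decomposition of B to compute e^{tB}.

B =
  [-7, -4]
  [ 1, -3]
e^{tB} =
  [-2*t*exp(-5*t) + exp(-5*t), -4*t*exp(-5*t)]
  [t*exp(-5*t), 2*t*exp(-5*t) + exp(-5*t)]

Strategy: write B = P · J · P⁻¹ where J is a Jordan canonical form, so e^{tB} = P · e^{tJ} · P⁻¹, and e^{tJ} can be computed block-by-block.

B has Jordan form
J =
  [-5,  1]
  [ 0, -5]
(up to reordering of blocks).

Per-block formulas:
  For a 2×2 Jordan block J_2(-5): exp(t · J_2(-5)) = e^(-5t)·(I + t·N), where N is the 2×2 nilpotent shift.

After assembling e^{tJ} and conjugating by P, we get:

e^{tB} =
  [-2*t*exp(-5*t) + exp(-5*t), -4*t*exp(-5*t)]
  [t*exp(-5*t), 2*t*exp(-5*t) + exp(-5*t)]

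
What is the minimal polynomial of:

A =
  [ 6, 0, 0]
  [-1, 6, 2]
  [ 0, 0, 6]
x^2 - 12*x + 36

The characteristic polynomial is χ_A(x) = (x - 6)^3, so the eigenvalues are known. The minimal polynomial is
  m_A(x) = Π_λ (x − λ)^{k_λ}
where k_λ is the size of the *largest* Jordan block for λ (equivalently, the smallest k with (A − λI)^k v = 0 for every generalised eigenvector v of λ).

  λ = 6: largest Jordan block has size 2, contributing (x − 6)^2

So m_A(x) = (x - 6)^2 = x^2 - 12*x + 36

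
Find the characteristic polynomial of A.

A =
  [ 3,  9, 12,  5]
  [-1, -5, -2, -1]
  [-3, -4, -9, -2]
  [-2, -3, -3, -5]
x^4 + 16*x^3 + 96*x^2 + 256*x + 256

Expanding det(x·I − A) (e.g. by cofactor expansion or by noting that A is similar to its Jordan form J, which has the same characteristic polynomial as A) gives
  χ_A(x) = x^4 + 16*x^3 + 96*x^2 + 256*x + 256
which factors as (x + 4)^4. The eigenvalues (with algebraic multiplicities) are λ = -4 with multiplicity 4.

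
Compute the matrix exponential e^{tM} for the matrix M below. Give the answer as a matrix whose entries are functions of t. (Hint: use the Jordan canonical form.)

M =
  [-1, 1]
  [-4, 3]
e^{tM} =
  [-2*t*exp(t) + exp(t), t*exp(t)]
  [-4*t*exp(t), 2*t*exp(t) + exp(t)]

Strategy: write M = P · J · P⁻¹ where J is a Jordan canonical form, so e^{tM} = P · e^{tJ} · P⁻¹, and e^{tJ} can be computed block-by-block.

M has Jordan form
J =
  [1, 1]
  [0, 1]
(up to reordering of blocks).

Per-block formulas:
  For a 2×2 Jordan block J_2(1): exp(t · J_2(1)) = e^(1t)·(I + t·N), where N is the 2×2 nilpotent shift.

After assembling e^{tJ} and conjugating by P, we get:

e^{tM} =
  [-2*t*exp(t) + exp(t), t*exp(t)]
  [-4*t*exp(t), 2*t*exp(t) + exp(t)]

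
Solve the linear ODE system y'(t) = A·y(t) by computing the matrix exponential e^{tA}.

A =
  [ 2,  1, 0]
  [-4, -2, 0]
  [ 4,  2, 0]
e^{tA} =
  [2*t + 1, t, 0]
  [-4*t, 1 - 2*t, 0]
  [4*t, 2*t, 1]

Strategy: write A = P · J · P⁻¹ where J is a Jordan canonical form, so e^{tA} = P · e^{tJ} · P⁻¹, and e^{tJ} can be computed block-by-block.

A has Jordan form
J =
  [0, 1, 0]
  [0, 0, 0]
  [0, 0, 0]
(up to reordering of blocks).

Per-block formulas:
  For a 2×2 Jordan block J_2(0): exp(t · J_2(0)) = e^(0t)·(I + t·N), where N is the 2×2 nilpotent shift.
  For a 1×1 block at λ = 0: exp(t · [0]) = [e^(0t)].

After assembling e^{tJ} and conjugating by P, we get:

e^{tA} =
  [2*t + 1, t, 0]
  [-4*t, 1 - 2*t, 0]
  [4*t, 2*t, 1]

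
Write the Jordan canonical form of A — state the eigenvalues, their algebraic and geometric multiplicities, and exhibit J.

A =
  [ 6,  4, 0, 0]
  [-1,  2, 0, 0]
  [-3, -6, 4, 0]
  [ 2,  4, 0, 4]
J_2(4) ⊕ J_1(4) ⊕ J_1(4)

The characteristic polynomial is
  det(x·I − A) = x^4 - 16*x^3 + 96*x^2 - 256*x + 256 = (x - 4)^4

Eigenvalues and multiplicities (the geometric multiplicity of λ is n − rank(A − λI), which equals the number of Jordan blocks for λ):
  λ = 4: algebraic multiplicity = 4, geometric multiplicity = 3

Determining the block sizes for each eigenvalue:
  λ = 4: 3 blocks summing to 4 forces exactly one block of size 2 and the rest size 1 → block sizes [2, 1, 1]

Assembling the blocks gives a Jordan form
J =
  [4, 1, 0, 0]
  [0, 4, 0, 0]
  [0, 0, 4, 0]
  [0, 0, 0, 4]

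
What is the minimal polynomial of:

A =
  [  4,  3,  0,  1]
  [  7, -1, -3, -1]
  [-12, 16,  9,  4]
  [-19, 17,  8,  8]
x^3 - 15*x^2 + 75*x - 125

The characteristic polynomial is χ_A(x) = (x - 5)^4, so the eigenvalues are known. The minimal polynomial is
  m_A(x) = Π_λ (x − λ)^{k_λ}
where k_λ is the size of the *largest* Jordan block for λ (equivalently, the smallest k with (A − λI)^k v = 0 for every generalised eigenvector v of λ).

  λ = 5: largest Jordan block has size 3, contributing (x − 5)^3

So m_A(x) = (x - 5)^3 = x^3 - 15*x^2 + 75*x - 125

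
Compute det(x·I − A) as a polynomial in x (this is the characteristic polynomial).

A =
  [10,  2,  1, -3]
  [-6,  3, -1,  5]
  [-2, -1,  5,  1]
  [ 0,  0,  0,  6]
x^4 - 24*x^3 + 216*x^2 - 864*x + 1296

Expanding det(x·I − A) (e.g. by cofactor expansion or by noting that A is similar to its Jordan form J, which has the same characteristic polynomial as A) gives
  χ_A(x) = x^4 - 24*x^3 + 216*x^2 - 864*x + 1296
which factors as (x - 6)^4. The eigenvalues (with algebraic multiplicities) are λ = 6 with multiplicity 4.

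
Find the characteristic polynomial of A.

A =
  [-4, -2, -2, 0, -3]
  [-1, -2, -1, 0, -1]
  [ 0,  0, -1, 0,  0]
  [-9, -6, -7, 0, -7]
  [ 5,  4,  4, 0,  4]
x^5 + 3*x^4 + 3*x^3 + x^2

Expanding det(x·I − A) (e.g. by cofactor expansion or by noting that A is similar to its Jordan form J, which has the same characteristic polynomial as A) gives
  χ_A(x) = x^5 + 3*x^4 + 3*x^3 + x^2
which factors as x^2*(x + 1)^3. The eigenvalues (with algebraic multiplicities) are λ = -1 with multiplicity 3, λ = 0 with multiplicity 2.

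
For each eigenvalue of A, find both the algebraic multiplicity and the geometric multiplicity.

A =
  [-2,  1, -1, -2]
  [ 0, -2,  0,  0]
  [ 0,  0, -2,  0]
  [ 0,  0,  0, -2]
λ = -2: alg = 4, geom = 3

Step 1 — factor the characteristic polynomial to read off the algebraic multiplicities:
  χ_A(x) = (x + 2)^4

Step 2 — compute geometric multiplicities via the rank-nullity identity g(λ) = n − rank(A − λI):
  rank(A − (-2)·I) = 1, so dim ker(A − (-2)·I) = n − 1 = 3

Summary:
  λ = -2: algebraic multiplicity = 4, geometric multiplicity = 3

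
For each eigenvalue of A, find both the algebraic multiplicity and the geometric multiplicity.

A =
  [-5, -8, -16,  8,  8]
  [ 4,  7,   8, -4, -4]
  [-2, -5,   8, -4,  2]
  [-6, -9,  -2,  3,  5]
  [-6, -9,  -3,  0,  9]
λ = 3: alg = 2, geom = 2; λ = 5: alg = 2, geom = 1; λ = 6: alg = 1, geom = 1

Step 1 — factor the characteristic polynomial to read off the algebraic multiplicities:
  χ_A(x) = (x - 6)*(x - 5)^2*(x - 3)^2

Step 2 — compute geometric multiplicities via the rank-nullity identity g(λ) = n − rank(A − λI):
  rank(A − (3)·I) = 3, so dim ker(A − (3)·I) = n − 3 = 2
  rank(A − (5)·I) = 4, so dim ker(A − (5)·I) = n − 4 = 1
  rank(A − (6)·I) = 4, so dim ker(A − (6)·I) = n − 4 = 1

Summary:
  λ = 3: algebraic multiplicity = 2, geometric multiplicity = 2
  λ = 5: algebraic multiplicity = 2, geometric multiplicity = 1
  λ = 6: algebraic multiplicity = 1, geometric multiplicity = 1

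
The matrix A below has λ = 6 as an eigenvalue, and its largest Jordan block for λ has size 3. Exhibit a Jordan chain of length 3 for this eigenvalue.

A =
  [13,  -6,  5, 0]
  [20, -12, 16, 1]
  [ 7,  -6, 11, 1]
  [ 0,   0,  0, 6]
A Jordan chain for λ = 6 of length 3:
v_1 = (-1, -2, -1, 0)ᵀ
v_2 = (0, 1, 1, 0)ᵀ
v_3 = (0, 0, 0, 1)ᵀ

Let N = A − (6)·I. We want v_3 with N^3 v_3 = 0 but N^2 v_3 ≠ 0; then v_{j-1} := N · v_j for j = 3, …, 2.

Pick v_3 = (0, 0, 0, 1)ᵀ.
Then v_2 = N · v_3 = (0, 1, 1, 0)ᵀ.
Then v_1 = N · v_2 = (-1, -2, -1, 0)ᵀ.

Sanity check: (A − (6)·I) v_1 = (0, 0, 0, 0)ᵀ = 0. ✓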